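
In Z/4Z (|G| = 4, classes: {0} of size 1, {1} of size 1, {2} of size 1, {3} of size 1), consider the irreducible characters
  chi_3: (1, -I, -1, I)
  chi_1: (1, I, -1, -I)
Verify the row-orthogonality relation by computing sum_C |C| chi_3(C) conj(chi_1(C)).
Sum = 0; so <chi_3, chi_1> = 0 (distinct irreducibles are orthogonal).

Compute term by term over conjugacy classes (|C| * chi_3(C) * conj(chi_1(C))):
  1*(1)*conj(1) + 1*(-I)*conj(I) + 1*(-1)*conj(-1) + 1*(I)*conj(-I)
  = (1) + (-1) + (1) + (-1)
  = 0.
(Exp terms are combined using exp(i*s)*conj(exp(i*t)) = exp(i*(s-t)), and sums of them are collapsed using the identity that for every m > 1 the m distinct m-th roots of unity sum to 0, e.g. 1 + exp(2*I*pi/3) + exp(-2*I*pi/3) = 0.)
Dividing by |G| = 4 gives 0/4 = 0, matching the row-orthogonality relation <chi_3, chi_1> = [chi_3 = chi_1].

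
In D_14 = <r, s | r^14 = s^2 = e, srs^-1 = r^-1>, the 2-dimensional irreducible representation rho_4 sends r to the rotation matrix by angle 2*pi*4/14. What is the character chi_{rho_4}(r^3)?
chi_{rho_4}(r^3) = 2*cos(2*pi*4*3/14) = 2*cos(2*pi/7)

Why: rho_4(r^3) is rotation by angle 2*pi*4*3/14, whose trace is 2*cos(2*pi*4*3/14) = 2*cos(2*pi/7).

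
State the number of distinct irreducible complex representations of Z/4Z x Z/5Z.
20

Working: The number of irreducible complex representations of a finite group equals its number of conjugacy classes. Z/4Z x Z/5Z is abelian of order 20, so every element is its own conjugacy class: 20 classes, so Z/4Z x Z/5Z (order 20) has exactly 20 irreducible complex representations.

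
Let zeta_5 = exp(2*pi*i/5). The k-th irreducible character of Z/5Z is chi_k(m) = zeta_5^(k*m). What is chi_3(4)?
chi_3(4) = zeta_5^12 = exp(4*I*pi/5)

Argument: chi_3(4) = zeta_5^(3*4) = zeta_5^12. Since zeta_5^5 = 1, this equals zeta_5^2 = exp(2*pi*i*2/5) = exp(4*I*pi/5).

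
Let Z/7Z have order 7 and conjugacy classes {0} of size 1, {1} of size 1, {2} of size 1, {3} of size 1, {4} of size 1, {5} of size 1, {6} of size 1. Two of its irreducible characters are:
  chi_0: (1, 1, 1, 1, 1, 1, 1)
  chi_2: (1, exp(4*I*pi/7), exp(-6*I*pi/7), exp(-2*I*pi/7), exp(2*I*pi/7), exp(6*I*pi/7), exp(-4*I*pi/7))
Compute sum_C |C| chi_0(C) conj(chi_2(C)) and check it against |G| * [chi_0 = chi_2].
Sum = 0; so <chi_0, chi_2> = 0 (distinct irreducibles are orthogonal).

Proof sketch: Compute term by term over conjugacy classes (|C| * chi_0(C) * conj(chi_2(C))):
  1*(1)*conj(1) + 1*(1)*conj(exp(4*I*pi/7)) + 1*(1)*conj(exp(-6*I*pi/7)) + 1*(1)*conj(exp(-2*I*pi/7)) + 1*(1)*conj(exp(2*I*pi/7)) + 1*(1)*conj(exp(6*I*pi/7)) + 1*(1)*conj(exp(-4*I*pi/7))
  = (1) + (exp(-4*I*pi/7)) + (exp(6*I*pi/7)) + (exp(2*I*pi/7)) + (exp(-2*I*pi/7)) + (exp(-6*I*pi/7)) + (exp(4*I*pi/7))
  = 0.
(Exp terms are combined using exp(i*s)*conj(exp(i*t)) = exp(i*(s-t)), and sums of them are collapsed using the identity that for every m > 1 the m distinct m-th roots of unity sum to 0, e.g. 1 + exp(2*I*pi/3) + exp(-2*I*pi/3) = 0.)
Dividing by |G| = 7 gives 0/7 = 0, matching the row-orthogonality relation <chi_0, chi_2> = [chi_0 = chi_2].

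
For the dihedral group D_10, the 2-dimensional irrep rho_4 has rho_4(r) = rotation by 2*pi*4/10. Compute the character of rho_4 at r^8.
chi_{rho_4}(r^8) = 2*cos(2*pi*4*8/10) = -1/2 + sqrt(5)/2

Justification: rho_4(r^8) is rotation by angle 2*pi*4*8/10, whose trace is 2*cos(2*pi*4*8/10) = -1/2 + sqrt(5)/2.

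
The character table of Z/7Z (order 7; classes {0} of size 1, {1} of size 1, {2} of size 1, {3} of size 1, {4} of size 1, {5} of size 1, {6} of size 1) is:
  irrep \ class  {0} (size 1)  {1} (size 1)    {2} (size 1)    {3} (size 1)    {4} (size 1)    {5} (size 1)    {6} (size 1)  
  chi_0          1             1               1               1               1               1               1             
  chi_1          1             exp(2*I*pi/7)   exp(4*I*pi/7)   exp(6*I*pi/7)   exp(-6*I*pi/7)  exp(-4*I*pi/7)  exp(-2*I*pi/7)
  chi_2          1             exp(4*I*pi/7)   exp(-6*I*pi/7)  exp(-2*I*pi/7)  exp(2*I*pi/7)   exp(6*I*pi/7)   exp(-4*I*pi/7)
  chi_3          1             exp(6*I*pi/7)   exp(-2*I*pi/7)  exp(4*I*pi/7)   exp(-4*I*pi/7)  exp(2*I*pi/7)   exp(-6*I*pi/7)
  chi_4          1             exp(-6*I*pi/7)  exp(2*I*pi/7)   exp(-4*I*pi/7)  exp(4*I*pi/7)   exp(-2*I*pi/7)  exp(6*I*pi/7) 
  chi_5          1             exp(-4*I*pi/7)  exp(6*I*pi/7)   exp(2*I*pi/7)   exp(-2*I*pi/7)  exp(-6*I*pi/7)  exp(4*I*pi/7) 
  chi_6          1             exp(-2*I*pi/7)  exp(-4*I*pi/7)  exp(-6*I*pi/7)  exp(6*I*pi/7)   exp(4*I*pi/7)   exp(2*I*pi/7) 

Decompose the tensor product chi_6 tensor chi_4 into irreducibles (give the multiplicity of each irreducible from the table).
chi_6 tensor chi_4 = chi_3 (all other irreducibles have multiplicity 0).

Justification: The character of a tensor product is the pointwise product (chi_6 * chi_4)(C) = chi_6(C) * chi_4(C):
  {0}: (1)*(1), {1}: (exp(-2*I*pi/7))*(exp(-6*I*pi/7)), {2}: (exp(-4*I*pi/7))*(exp(2*I*pi/7)), {3}: (exp(-6*I*pi/7))*(exp(-4*I*pi/7)), {4}: (exp(6*I*pi/7))*(exp(4*I*pi/7)), {5}: (exp(4*I*pi/7))*(exp(-2*I*pi/7)), {6}: (exp(2*I*pi/7))*(exp(6*I*pi/7))
so (chi_6 * chi_4) takes values
  {0} -> 1, {1} -> exp(6*I*pi/7), {2} -> exp(-2*I*pi/7), {3} -> exp(4*I*pi/7), {4} -> exp(-4*I*pi/7), {5} -> exp(2*I*pi/7), {6} -> exp(-6*I*pi/7).
Now take the inner product of this character with each irreducible chi from the table, <chi_6*chi_4, chi> = (1/7) sum_C |C| (chi_6*chi_4)(C) conj(chi(C)):
  <chi_6*chi_4, chi_0> = (1/7)[1*(1)*conj(1) + 1*(exp(6*I*pi/7))*conj(1) + 1*(exp(-2*I*pi/7))*conj(1) + 1*(exp(4*I*pi/7))*conj(1) + 1*(exp(-4*I*pi/7))*conj(1) + 1*(exp(2*I*pi/7))*conj(1) + 1*(exp(-6*I*pi/7))*conj(1)]
      = (1/7)[(1) + (exp(6*I*pi/7)) + (exp(-2*I*pi/7)) + (exp(4*I*pi/7)) + (exp(-4*I*pi/7)) + (exp(2*I*pi/7)) + (exp(-6*I*pi/7))] = 0/7 = 0
  <chi_6*chi_4, chi_1> = (1/7)[1*(1)*conj(1) + 1*(exp(6*I*pi/7))*conj(exp(2*I*pi/7)) + 1*(exp(-2*I*pi/7))*conj(exp(4*I*pi/7)) + 1*(exp(4*I*pi/7))*conj(exp(6*I*pi/7)) + 1*(exp(-4*I*pi/7))*conj(exp(-6*I*pi/7)) + 1*(exp(2*I*pi/7))*conj(exp(-4*I*pi/7)) + 1*(exp(-6*I*pi/7))*conj(exp(-2*I*pi/7))]
      = (1/7)[(1) + (exp(4*I*pi/7)) + (exp(-6*I*pi/7)) + (exp(-2*I*pi/7)) + (exp(2*I*pi/7)) + (exp(6*I*pi/7)) + (exp(-4*I*pi/7))] = 0/7 = 0
  <chi_6*chi_4, chi_2> = (1/7)[1*(1)*conj(1) + 1*(exp(6*I*pi/7))*conj(exp(4*I*pi/7)) + 1*(exp(-2*I*pi/7))*conj(exp(-6*I*pi/7)) + 1*(exp(4*I*pi/7))*conj(exp(-2*I*pi/7)) + 1*(exp(-4*I*pi/7))*conj(exp(2*I*pi/7)) + 1*(exp(2*I*pi/7))*conj(exp(6*I*pi/7)) + 1*(exp(-6*I*pi/7))*conj(exp(-4*I*pi/7))]
      = (1/7)[(1) + (exp(2*I*pi/7)) + (exp(4*I*pi/7)) + (exp(6*I*pi/7)) + (exp(-6*I*pi/7)) + (exp(-4*I*pi/7)) + (exp(-2*I*pi/7))] = 0/7 = 0
  <chi_6*chi_4, chi_3> = (1/7)[1*(1)*conj(1) + 1*(exp(6*I*pi/7))*conj(exp(6*I*pi/7)) + 1*(exp(-2*I*pi/7))*conj(exp(-2*I*pi/7)) + 1*(exp(4*I*pi/7))*conj(exp(4*I*pi/7)) + 1*(exp(-4*I*pi/7))*conj(exp(-4*I*pi/7)) + 1*(exp(2*I*pi/7))*conj(exp(2*I*pi/7)) + 1*(exp(-6*I*pi/7))*conj(exp(-6*I*pi/7))]
      = (1/7)[(1) + (1) + (1) + (1) + (1) + (1) + (1)] = 7/7 = 1
  <chi_6*chi_4, chi_4> = (1/7)[1*(1)*conj(1) + 1*(exp(6*I*pi/7))*conj(exp(-6*I*pi/7)) + 1*(exp(-2*I*pi/7))*conj(exp(2*I*pi/7)) + 1*(exp(4*I*pi/7))*conj(exp(-4*I*pi/7)) + 1*(exp(-4*I*pi/7))*conj(exp(4*I*pi/7)) + 1*(exp(2*I*pi/7))*conj(exp(-2*I*pi/7)) + 1*(exp(-6*I*pi/7))*conj(exp(6*I*pi/7))]
      = (1/7)[(1) + (exp(-2*I*pi/7)) + (exp(-4*I*pi/7)) + (exp(-6*I*pi/7)) + (exp(6*I*pi/7)) + (exp(4*I*pi/7)) + (exp(2*I*pi/7))] = 0/7 = 0
  <chi_6*chi_4, chi_5> = (1/7)[1*(1)*conj(1) + 1*(exp(6*I*pi/7))*conj(exp(-4*I*pi/7)) + 1*(exp(-2*I*pi/7))*conj(exp(6*I*pi/7)) + 1*(exp(4*I*pi/7))*conj(exp(2*I*pi/7)) + 1*(exp(-4*I*pi/7))*conj(exp(-2*I*pi/7)) + 1*(exp(2*I*pi/7))*conj(exp(-6*I*pi/7)) + 1*(exp(-6*I*pi/7))*conj(exp(4*I*pi/7))]
      = (1/7)[(1) + (exp(-4*I*pi/7)) + (exp(6*I*pi/7)) + (exp(2*I*pi/7)) + (exp(-2*I*pi/7)) + (exp(-6*I*pi/7)) + (exp(4*I*pi/7))] = 0/7 = 0
  <chi_6*chi_4, chi_6> = (1/7)[1*(1)*conj(1) + 1*(exp(6*I*pi/7))*conj(exp(-2*I*pi/7)) + 1*(exp(-2*I*pi/7))*conj(exp(-4*I*pi/7)) + 1*(exp(4*I*pi/7))*conj(exp(-6*I*pi/7)) + 1*(exp(-4*I*pi/7))*conj(exp(6*I*pi/7)) + 1*(exp(2*I*pi/7))*conj(exp(4*I*pi/7)) + 1*(exp(-6*I*pi/7))*conj(exp(2*I*pi/7))]
      = (1/7)[(1) + (exp(-6*I*pi/7)) + (exp(2*I*pi/7)) + (exp(-4*I*pi/7)) + (exp(4*I*pi/7)) + (exp(-2*I*pi/7)) + (exp(6*I*pi/7))] = 0/7 = 0
(Exp terms are combined using exp(i*s)*conj(exp(i*t)) = exp(i*(s-t)), and sums of them are collapsed using the identity that for every m > 1 the m distinct m-th roots of unity sum to 0, e.g. 1 + exp(2*I*pi/3) + exp(-2*I*pi/3) = 0.)
Hence the multiplicities are chi_3: 1. Dimension check: dim(chi_6)*dim(chi_4) = 1*1 = 1 and sum (mult * dim) = 1*1 = 1.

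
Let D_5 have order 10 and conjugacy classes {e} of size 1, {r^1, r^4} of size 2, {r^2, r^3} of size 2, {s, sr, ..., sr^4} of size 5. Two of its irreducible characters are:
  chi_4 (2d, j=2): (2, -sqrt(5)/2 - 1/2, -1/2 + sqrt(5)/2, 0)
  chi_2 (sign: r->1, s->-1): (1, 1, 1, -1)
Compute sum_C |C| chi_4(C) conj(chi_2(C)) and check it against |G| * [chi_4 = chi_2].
Sum = 0; so <chi_4, chi_2> = 0 (distinct irreducibles are orthogonal).

Why: Compute term by term over conjugacy classes (|C| * chi_4(C) * conj(chi_2(C))):
  1*(2)*conj(1) + 2*(-sqrt(5)/2 - 1/2)*conj(1) + 2*(-1/2 + sqrt(5)/2)*conj(1) + 5*(0)*conj(-1)
  = (2) + (-sqrt(5) - 1) + (-1 + sqrt(5)) + (0)
  = 0.
Dividing by |G| = 10 gives 0/10 = 0, matching the row-orthogonality relation <chi_4, chi_2> = [chi_4 = chi_2].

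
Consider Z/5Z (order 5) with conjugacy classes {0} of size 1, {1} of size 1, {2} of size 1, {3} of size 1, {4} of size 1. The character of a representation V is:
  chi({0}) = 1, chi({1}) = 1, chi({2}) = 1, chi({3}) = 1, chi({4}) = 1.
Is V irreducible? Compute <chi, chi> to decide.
Irreducible: <chi, chi> = 1.

Reasoning: <chi, chi> = (1/|G|) sum_C |C| * |chi(C)|^2 = (1/5)[1*|1|^2 + 1*|1|^2 + 1*|1|^2 + 1*|1|^2 + 1*|1|^2]
  = (1/5)[(1) + (1) + (1) + (1) + (1)] = 5/5 = 1.
(Exp terms are combined using exp(i*s)*conj(exp(i*t)) = exp(i*(s-t)), and sums of them are collapsed using the identity that for every m > 1 the m distinct m-th roots of unity sum to 0, e.g. 1 + exp(2*I*pi/3) + exp(-2*I*pi/3) = 0.)
A character is irreducible iff <chi, chi> = 1, so this representation is irreducible.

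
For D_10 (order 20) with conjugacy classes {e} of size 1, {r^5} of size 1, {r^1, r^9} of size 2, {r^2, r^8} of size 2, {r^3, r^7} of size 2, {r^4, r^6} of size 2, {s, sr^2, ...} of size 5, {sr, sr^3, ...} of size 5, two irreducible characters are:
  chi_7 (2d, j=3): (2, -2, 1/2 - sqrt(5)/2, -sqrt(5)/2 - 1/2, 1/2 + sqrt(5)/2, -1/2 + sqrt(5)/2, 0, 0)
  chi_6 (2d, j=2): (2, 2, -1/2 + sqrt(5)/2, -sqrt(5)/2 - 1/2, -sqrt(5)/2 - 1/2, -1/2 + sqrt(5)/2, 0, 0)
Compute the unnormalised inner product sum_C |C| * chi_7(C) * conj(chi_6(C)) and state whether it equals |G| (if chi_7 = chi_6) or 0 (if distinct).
Sum = 0; so <chi_7, chi_6> = 0 (distinct irreducibles are orthogonal).

Solution. Compute term by term over conjugacy classes (|C| * chi_7(C) * conj(chi_6(C))):
  1*(2)*conj(2) + 1*(-2)*conj(2) + 2*(1/2 - sqrt(5)/2)*conj(-1/2 + sqrt(5)/2) + 2*(-sqrt(5)/2 - 1/2)*conj(-sqrt(5)/2 - 1/2) + 2*(1/2 + sqrt(5)/2)*conj(-sqrt(5)/2 - 1/2) + 2*(-1/2 + sqrt(5)/2)*conj(-1/2 + sqrt(5)/2) + 5*(0)*conj(0) + 5*(0)*conj(0)
  = (4) + (-4) + (-3 + sqrt(5)) + (sqrt(5) + 3) + (-3 - sqrt(5)) + (3 - sqrt(5)) + (0) + (0)
  = 0.
Dividing by |G| = 20 gives 0/20 = 0, matching the row-orthogonality relation <chi_7, chi_6> = [chi_7 = chi_6].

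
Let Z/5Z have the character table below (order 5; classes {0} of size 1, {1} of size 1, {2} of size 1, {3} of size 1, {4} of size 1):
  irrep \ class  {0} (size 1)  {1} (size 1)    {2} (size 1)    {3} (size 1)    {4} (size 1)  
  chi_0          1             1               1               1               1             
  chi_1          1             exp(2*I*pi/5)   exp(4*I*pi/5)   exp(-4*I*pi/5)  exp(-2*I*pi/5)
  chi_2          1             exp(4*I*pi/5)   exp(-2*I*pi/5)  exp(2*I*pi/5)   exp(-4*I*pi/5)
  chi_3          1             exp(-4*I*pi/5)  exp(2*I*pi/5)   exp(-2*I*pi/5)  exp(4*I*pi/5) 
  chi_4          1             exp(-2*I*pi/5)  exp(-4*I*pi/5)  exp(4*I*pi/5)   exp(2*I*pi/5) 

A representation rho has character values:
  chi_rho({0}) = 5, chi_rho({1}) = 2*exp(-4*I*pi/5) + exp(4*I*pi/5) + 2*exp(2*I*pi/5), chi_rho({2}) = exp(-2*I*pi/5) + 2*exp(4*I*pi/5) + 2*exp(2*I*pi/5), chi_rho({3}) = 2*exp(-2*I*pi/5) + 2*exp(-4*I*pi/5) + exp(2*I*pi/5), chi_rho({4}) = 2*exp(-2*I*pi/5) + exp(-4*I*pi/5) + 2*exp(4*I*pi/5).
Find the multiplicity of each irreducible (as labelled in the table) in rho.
Multiplicities: chi_0: 0, chi_1: 2, chi_2: 1, chi_3: 2, chi_4: 0.

Derivation: Use <chi_rho, chi> = (1/|G|) sum_C |C| * chi_rho(C) * conj(chi(C)) with |G| = 5 for each irreducible chi in the table:
  <chi_rho, chi_0> = (1/5)[1*(5)*conj(1) + 1*(2*exp(-4*I*pi/5) + exp(4*I*pi/5) + 2*exp(2*I*pi/5))*conj(1) + 1*(exp(-2*I*pi/5) + 2*exp(4*I*pi/5) + 2*exp(2*I*pi/5))*conj(1) + 1*(2*exp(-2*I*pi/5) + 2*exp(-4*I*pi/5) + exp(2*I*pi/5))*conj(1) + 1*(2*exp(-2*I*pi/5) + exp(-4*I*pi/5) + 2*exp(4*I*pi/5))*conj(1)]
      = (1/5)[(5) + (2*exp(-4*I*pi/5) + exp(4*I*pi/5) + 2*exp(2*I*pi/5)) + (exp(-2*I*pi/5) + 2*exp(4*I*pi/5) + 2*exp(2*I*pi/5)) + (2*exp(-2*I*pi/5) + 2*exp(-4*I*pi/5) + exp(2*I*pi/5)) + (2*exp(-2*I*pi/5) + exp(-4*I*pi/5) + 2*exp(4*I*pi/5))] = 0/5 = 0
  <chi_rho, chi_1> = (1/5)[1*(5)*conj(1) + 1*(2*exp(-4*I*pi/5) + exp(4*I*pi/5) + 2*exp(2*I*pi/5))*conj(exp(2*I*pi/5)) + 1*(exp(-2*I*pi/5) + 2*exp(4*I*pi/5) + 2*exp(2*I*pi/5))*conj(exp(4*I*pi/5)) + 1*(2*exp(-2*I*pi/5) + 2*exp(-4*I*pi/5) + exp(2*I*pi/5))*conj(exp(-4*I*pi/5)) + 1*(2*exp(-2*I*pi/5) + exp(-4*I*pi/5) + 2*exp(4*I*pi/5))*conj(exp(-2*I*pi/5))]
      = (1/5)[(5) + (2 + exp(2*I*pi/5) + 2*exp(4*I*pi/5)) + (2 + 2*exp(-2*I*pi/5) + exp(4*I*pi/5)) + (2 + exp(-4*I*pi/5) + 2*exp(2*I*pi/5)) + (2 + 2*exp(-4*I*pi/5) + exp(-2*I*pi/5))] = 10/5 = 2
  <chi_rho, chi_2> = (1/5)[1*(5)*conj(1) + 1*(2*exp(-4*I*pi/5) + exp(4*I*pi/5) + 2*exp(2*I*pi/5))*conj(exp(4*I*pi/5)) + 1*(exp(-2*I*pi/5) + 2*exp(4*I*pi/5) + 2*exp(2*I*pi/5))*conj(exp(-2*I*pi/5)) + 1*(2*exp(-2*I*pi/5) + 2*exp(-4*I*pi/5) + exp(2*I*pi/5))*conj(exp(2*I*pi/5)) + 1*(2*exp(-2*I*pi/5) + exp(-4*I*pi/5) + 2*exp(4*I*pi/5))*conj(exp(-4*I*pi/5))]
      = (1/5)[(5) + (1 + 2*exp(-2*I*pi/5) + 2*exp(2*I*pi/5)) + (1 + 2*exp(-4*I*pi/5) + 2*exp(4*I*pi/5)) + (1 + 2*exp(-4*I*pi/5) + 2*exp(4*I*pi/5)) + (1 + 2*exp(-2*I*pi/5) + 2*exp(2*I*pi/5))] = 5/5 = 1
  <chi_rho, chi_3> = (1/5)[1*(5)*conj(1) + 1*(2*exp(-4*I*pi/5) + exp(4*I*pi/5) + 2*exp(2*I*pi/5))*conj(exp(-4*I*pi/5)) + 1*(exp(-2*I*pi/5) + 2*exp(4*I*pi/5) + 2*exp(2*I*pi/5))*conj(exp(2*I*pi/5)) + 1*(2*exp(-2*I*pi/5) + 2*exp(-4*I*pi/5) + exp(2*I*pi/5))*conj(exp(-2*I*pi/5)) + 1*(2*exp(-2*I*pi/5) + exp(-4*I*pi/5) + 2*exp(4*I*pi/5))*conj(exp(4*I*pi/5))]
      = (1/5)[(5) + (2 + 2*exp(-4*I*pi/5) + exp(-2*I*pi/5)) + (2 + exp(-4*I*pi/5) + 2*exp(2*I*pi/5)) + (2 + 2*exp(-2*I*pi/5) + exp(4*I*pi/5)) + (2 + exp(2*I*pi/5) + 2*exp(4*I*pi/5))] = 10/5 = 2
  <chi_rho, chi_4> = (1/5)[1*(5)*conj(1) + 1*(2*exp(-4*I*pi/5) + exp(4*I*pi/5) + 2*exp(2*I*pi/5))*conj(exp(-2*I*pi/5)) + 1*(exp(-2*I*pi/5) + 2*exp(4*I*pi/5) + 2*exp(2*I*pi/5))*conj(exp(-4*I*pi/5)) + 1*(2*exp(-2*I*pi/5) + 2*exp(-4*I*pi/5) + exp(2*I*pi/5))*conj(exp(4*I*pi/5)) + 1*(2*exp(-2*I*pi/5) + exp(-4*I*pi/5) + 2*exp(4*I*pi/5))*conj(exp(2*I*pi/5))]
      = (1/5)[(5) + (2*exp(-2*I*pi/5) + exp(-4*I*pi/5) + 2*exp(4*I*pi/5)) + (2*exp(-2*I*pi/5) + 2*exp(-4*I*pi/5) + exp(2*I*pi/5)) + (exp(-2*I*pi/5) + 2*exp(4*I*pi/5) + 2*exp(2*I*pi/5)) + (2*exp(-4*I*pi/5) + exp(4*I*pi/5) + 2*exp(2*I*pi/5))] = 0/5 = 0
(Exp terms are combined using exp(i*s)*conj(exp(i*t)) = exp(i*(s-t)), and sums of them are collapsed using the identity that for every m > 1 the m distinct m-th roots of unity sum to 0, e.g. 1 + exp(2*I*pi/3) + exp(-2*I*pi/3) = 0.)
Dimension check: dim(rho) = sum (mult * dim) = 0*1 + 2*1 + 1*1 + 2*1 + 0*1 = 5 = chi_rho(e) = 5.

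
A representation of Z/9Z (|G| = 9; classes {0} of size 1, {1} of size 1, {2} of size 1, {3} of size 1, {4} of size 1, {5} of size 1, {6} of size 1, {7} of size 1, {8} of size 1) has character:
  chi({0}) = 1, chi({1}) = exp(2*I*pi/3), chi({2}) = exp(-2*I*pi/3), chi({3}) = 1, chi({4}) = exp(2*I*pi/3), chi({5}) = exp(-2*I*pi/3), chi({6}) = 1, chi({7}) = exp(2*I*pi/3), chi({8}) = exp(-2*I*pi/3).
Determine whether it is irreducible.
Irreducible: <chi, chi> = 1.

Working: <chi, chi> = (1/|G|) sum_C |C| * |chi(C)|^2 = (1/9)[1*|1|^2 + 1*|exp(2*I*pi/3)|^2 + 1*|exp(-2*I*pi/3)|^2 + 1*|1|^2 + 1*|exp(2*I*pi/3)|^2 + 1*|exp(-2*I*pi/3)|^2 + 1*|1|^2 + 1*|exp(2*I*pi/3)|^2 + 1*|exp(-2*I*pi/3)|^2]
  = (1/9)[(1) + (1) + (1) + (1) + (1) + (1) + (1) + (1) + (1)] = 9/9 = 1.
(Exp terms are combined using exp(i*s)*conj(exp(i*t)) = exp(i*(s-t)), and sums of them are collapsed using the identity that for every m > 1 the m distinct m-th roots of unity sum to 0, e.g. 1 + exp(2*I*pi/3) + exp(-2*I*pi/3) = 0.)
A character is irreducible iff <chi, chi> = 1, so this representation is irreducible.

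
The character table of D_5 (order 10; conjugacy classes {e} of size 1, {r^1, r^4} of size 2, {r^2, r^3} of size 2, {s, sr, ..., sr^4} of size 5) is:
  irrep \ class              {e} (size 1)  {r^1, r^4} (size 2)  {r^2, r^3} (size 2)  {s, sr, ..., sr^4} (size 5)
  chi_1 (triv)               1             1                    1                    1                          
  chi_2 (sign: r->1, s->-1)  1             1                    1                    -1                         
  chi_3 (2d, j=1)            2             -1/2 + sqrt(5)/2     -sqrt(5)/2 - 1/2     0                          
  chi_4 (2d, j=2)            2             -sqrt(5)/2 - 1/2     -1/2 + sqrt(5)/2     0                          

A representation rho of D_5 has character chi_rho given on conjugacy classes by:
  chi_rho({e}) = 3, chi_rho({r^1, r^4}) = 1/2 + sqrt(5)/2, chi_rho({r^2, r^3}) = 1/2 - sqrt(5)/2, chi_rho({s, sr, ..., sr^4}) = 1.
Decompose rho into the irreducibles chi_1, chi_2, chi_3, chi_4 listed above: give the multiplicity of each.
Multiplicities: chi_1: 1, chi_2: 0, chi_3: 1, chi_4: 0.

Use <chi_rho, chi> = (1/|G|) sum_C |C| * chi_rho(C) * conj(chi(C)) with |G| = 10 for each irreducible chi in the table:
  <chi_rho, chi_1> = (1/10)[1*(3)*conj(1) + 2*(1/2 + sqrt(5)/2)*conj(1) + 2*(1/2 - sqrt(5)/2)*conj(1) + 5*(1)*conj(1)]
      = (1/10)[(3) + (1 + sqrt(5)) + (1 - sqrt(5)) + (5)] = 10/10 = 1
  <chi_rho, chi_2> = (1/10)[1*(3)*conj(1) + 2*(1/2 + sqrt(5)/2)*conj(1) + 2*(1/2 - sqrt(5)/2)*conj(1) + 5*(1)*conj(-1)]
      = (1/10)[(3) + (1 + sqrt(5)) + (1 - sqrt(5)) + (-5)] = 0/10 = 0
  <chi_rho, chi_3> = (1/10)[1*(3)*conj(2) + 2*(1/2 + sqrt(5)/2)*conj(-1/2 + sqrt(5)/2) + 2*(1/2 - sqrt(5)/2)*conj(-sqrt(5)/2 - 1/2) + 5*(1)*conj(0)]
      = (1/10)[(6) + (2) + (2) + (0)] = 10/10 = 1
  <chi_rho, chi_4> = (1/10)[1*(3)*conj(2) + 2*(1/2 + sqrt(5)/2)*conj(-sqrt(5)/2 - 1/2) + 2*(1/2 - sqrt(5)/2)*conj(-1/2 + sqrt(5)/2) + 5*(1)*conj(0)]
      = (1/10)[(6) + (-3 - sqrt(5)) + (-3 + sqrt(5)) + (0)] = 0/10 = 0
Dimension check: dim(rho) = sum (mult * dim) = 1*1 + 0*1 + 1*2 + 0*2 = 3 = chi_rho(e) = 3.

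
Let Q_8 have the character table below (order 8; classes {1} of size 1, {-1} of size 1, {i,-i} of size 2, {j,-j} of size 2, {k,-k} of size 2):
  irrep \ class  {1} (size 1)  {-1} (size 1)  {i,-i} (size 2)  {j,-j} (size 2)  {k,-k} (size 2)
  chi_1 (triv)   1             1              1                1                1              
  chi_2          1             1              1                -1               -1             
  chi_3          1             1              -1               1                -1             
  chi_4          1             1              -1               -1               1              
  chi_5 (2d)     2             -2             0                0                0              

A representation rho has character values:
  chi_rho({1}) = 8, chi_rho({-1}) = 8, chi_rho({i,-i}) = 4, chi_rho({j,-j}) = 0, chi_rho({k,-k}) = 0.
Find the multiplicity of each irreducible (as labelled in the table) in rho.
Multiplicities: chi_1: 3, chi_2: 3, chi_3: 1, chi_4: 1, chi_5: 0.

Explanation: Use <chi_rho, chi> = (1/|G|) sum_C |C| * chi_rho(C) * conj(chi(C)) with |G| = 8 for each irreducible chi in the table:
  <chi_rho, chi_1> = (1/8)[1*(8)*conj(1) + 1*(8)*conj(1) + 2*(4)*conj(1) + 2*(0)*conj(1) + 2*(0)*conj(1)]
      = (1/8)[(8) + (8) + (8) + (0) + (0)] = 24/8 = 3
  <chi_rho, chi_2> = (1/8)[1*(8)*conj(1) + 1*(8)*conj(1) + 2*(4)*conj(1) + 2*(0)*conj(-1) + 2*(0)*conj(-1)]
      = (1/8)[(8) + (8) + (8) + (0) + (0)] = 24/8 = 3
  <chi_rho, chi_3> = (1/8)[1*(8)*conj(1) + 1*(8)*conj(1) + 2*(4)*conj(-1) + 2*(0)*conj(1) + 2*(0)*conj(-1)]
      = (1/8)[(8) + (8) + (-8) + (0) + (0)] = 8/8 = 1
  <chi_rho, chi_4> = (1/8)[1*(8)*conj(1) + 1*(8)*conj(1) + 2*(4)*conj(-1) + 2*(0)*conj(-1) + 2*(0)*conj(1)]
      = (1/8)[(8) + (8) + (-8) + (0) + (0)] = 8/8 = 1
  <chi_rho, chi_5> = (1/8)[1*(8)*conj(2) + 1*(8)*conj(-2) + 2*(4)*conj(0) + 2*(0)*conj(0) + 2*(0)*conj(0)]
      = (1/8)[(16) + (-16) + (0) + (0) + (0)] = 0/8 = 0
Dimension check: dim(rho) = sum (mult * dim) = 3*1 + 3*1 + 1*1 + 1*1 + 0*2 = 8 = chi_rho(e) = 8.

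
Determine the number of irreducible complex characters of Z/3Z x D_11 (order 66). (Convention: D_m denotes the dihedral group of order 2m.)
21

The number of irreducible complex representations of a finite group equals its number of conjugacy classes. For a direct product, #classes(G x H) = #classes(G) * #classes(H). Z/3Z has 3 classes (abelian), D_11 has 7 classes, so 3 * 7 = 21, so Z/3Z x D_11 (order 66) has exactly 21 irreducible complex representations.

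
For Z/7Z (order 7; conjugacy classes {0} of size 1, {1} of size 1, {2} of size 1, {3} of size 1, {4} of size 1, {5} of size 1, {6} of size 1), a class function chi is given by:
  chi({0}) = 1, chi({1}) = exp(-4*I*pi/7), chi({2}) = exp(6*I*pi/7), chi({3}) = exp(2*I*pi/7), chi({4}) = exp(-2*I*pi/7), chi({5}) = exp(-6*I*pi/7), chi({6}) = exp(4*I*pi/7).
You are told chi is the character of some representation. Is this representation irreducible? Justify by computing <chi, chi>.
Irreducible: <chi, chi> = 1.

Explanation: <chi, chi> = (1/|G|) sum_C |C| * |chi(C)|^2 = (1/7)[1*|1|^2 + 1*|exp(-4*I*pi/7)|^2 + 1*|exp(6*I*pi/7)|^2 + 1*|exp(2*I*pi/7)|^2 + 1*|exp(-2*I*pi/7)|^2 + 1*|exp(-6*I*pi/7)|^2 + 1*|exp(4*I*pi/7)|^2]
  = (1/7)[(1) + (1) + (1) + (1) + (1) + (1) + (1)] = 7/7 = 1.
(Exp terms are combined using exp(i*s)*conj(exp(i*t)) = exp(i*(s-t)), and sums of them are collapsed using the identity that for every m > 1 the m distinct m-th roots of unity sum to 0, e.g. 1 + exp(2*I*pi/3) + exp(-2*I*pi/3) = 0.)
A character is irreducible iff <chi, chi> = 1, so this representation is irreducible.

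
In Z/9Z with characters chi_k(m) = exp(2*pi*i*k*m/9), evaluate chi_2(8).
chi_2(8) = zeta_9^16 = exp(-4*I*pi/9)

Details: chi_2(8) = zeta_9^(2*8) = zeta_9^16. Since zeta_9^9 = 1, this equals zeta_9^7 = exp(2*pi*i*7/9) = exp(-4*I*pi/9).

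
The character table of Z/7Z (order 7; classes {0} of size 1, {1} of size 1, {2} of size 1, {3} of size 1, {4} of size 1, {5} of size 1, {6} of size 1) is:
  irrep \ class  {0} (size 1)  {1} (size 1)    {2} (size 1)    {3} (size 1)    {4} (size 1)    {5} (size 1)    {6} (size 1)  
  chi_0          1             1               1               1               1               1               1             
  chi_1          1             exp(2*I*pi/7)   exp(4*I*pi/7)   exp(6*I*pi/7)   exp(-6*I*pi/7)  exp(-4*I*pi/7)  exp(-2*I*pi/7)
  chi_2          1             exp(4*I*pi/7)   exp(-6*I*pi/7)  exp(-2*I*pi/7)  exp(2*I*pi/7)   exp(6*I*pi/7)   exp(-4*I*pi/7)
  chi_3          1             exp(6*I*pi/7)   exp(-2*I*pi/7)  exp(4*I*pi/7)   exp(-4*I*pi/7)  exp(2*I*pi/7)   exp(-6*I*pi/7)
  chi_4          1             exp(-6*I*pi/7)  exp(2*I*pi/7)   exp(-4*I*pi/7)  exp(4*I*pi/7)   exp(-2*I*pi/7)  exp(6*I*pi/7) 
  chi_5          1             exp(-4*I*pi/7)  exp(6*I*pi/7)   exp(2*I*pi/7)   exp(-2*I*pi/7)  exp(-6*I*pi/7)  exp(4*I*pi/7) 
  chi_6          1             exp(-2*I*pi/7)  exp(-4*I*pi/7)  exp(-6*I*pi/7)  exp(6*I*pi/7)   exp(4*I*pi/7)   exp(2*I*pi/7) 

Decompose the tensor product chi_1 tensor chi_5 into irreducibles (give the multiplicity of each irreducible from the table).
chi_1 tensor chi_5 = chi_6 (all other irreducibles have multiplicity 0).

Justification: The character of a tensor product is the pointwise product (chi_1 * chi_5)(C) = chi_1(C) * chi_5(C):
  {0}: (1)*(1), {1}: (exp(2*I*pi/7))*(exp(-4*I*pi/7)), {2}: (exp(4*I*pi/7))*(exp(6*I*pi/7)), {3}: (exp(6*I*pi/7))*(exp(2*I*pi/7)), {4}: (exp(-6*I*pi/7))*(exp(-2*I*pi/7)), {5}: (exp(-4*I*pi/7))*(exp(-6*I*pi/7)), {6}: (exp(-2*I*pi/7))*(exp(4*I*pi/7))
so (chi_1 * chi_5) takes values
  {0} -> 1, {1} -> exp(-2*I*pi/7), {2} -> exp(-4*I*pi/7), {3} -> exp(-6*I*pi/7), {4} -> exp(6*I*pi/7), {5} -> exp(4*I*pi/7), {6} -> exp(2*I*pi/7).
Now take the inner product of this character with each irreducible chi from the table, <chi_1*chi_5, chi> = (1/7) sum_C |C| (chi_1*chi_5)(C) conj(chi(C)):
  <chi_1*chi_5, chi_0> = (1/7)[1*(1)*conj(1) + 1*(exp(-2*I*pi/7))*conj(1) + 1*(exp(-4*I*pi/7))*conj(1) + 1*(exp(-6*I*pi/7))*conj(1) + 1*(exp(6*I*pi/7))*conj(1) + 1*(exp(4*I*pi/7))*conj(1) + 1*(exp(2*I*pi/7))*conj(1)]
      = (1/7)[(1) + (exp(-2*I*pi/7)) + (exp(-4*I*pi/7)) + (exp(-6*I*pi/7)) + (exp(6*I*pi/7)) + (exp(4*I*pi/7)) + (exp(2*I*pi/7))] = 0/7 = 0
  <chi_1*chi_5, chi_1> = (1/7)[1*(1)*conj(1) + 1*(exp(-2*I*pi/7))*conj(exp(2*I*pi/7)) + 1*(exp(-4*I*pi/7))*conj(exp(4*I*pi/7)) + 1*(exp(-6*I*pi/7))*conj(exp(6*I*pi/7)) + 1*(exp(6*I*pi/7))*conj(exp(-6*I*pi/7)) + 1*(exp(4*I*pi/7))*conj(exp(-4*I*pi/7)) + 1*(exp(2*I*pi/7))*conj(exp(-2*I*pi/7))]
      = (1/7)[(1) + (exp(-4*I*pi/7)) + (exp(6*I*pi/7)) + (exp(2*I*pi/7)) + (exp(-2*I*pi/7)) + (exp(-6*I*pi/7)) + (exp(4*I*pi/7))] = 0/7 = 0
  <chi_1*chi_5, chi_2> = (1/7)[1*(1)*conj(1) + 1*(exp(-2*I*pi/7))*conj(exp(4*I*pi/7)) + 1*(exp(-4*I*pi/7))*conj(exp(-6*I*pi/7)) + 1*(exp(-6*I*pi/7))*conj(exp(-2*I*pi/7)) + 1*(exp(6*I*pi/7))*conj(exp(2*I*pi/7)) + 1*(exp(4*I*pi/7))*conj(exp(6*I*pi/7)) + 1*(exp(2*I*pi/7))*conj(exp(-4*I*pi/7))]
      = (1/7)[(1) + (exp(-6*I*pi/7)) + (exp(2*I*pi/7)) + (exp(-4*I*pi/7)) + (exp(4*I*pi/7)) + (exp(-2*I*pi/7)) + (exp(6*I*pi/7))] = 0/7 = 0
  <chi_1*chi_5, chi_3> = (1/7)[1*(1)*conj(1) + 1*(exp(-2*I*pi/7))*conj(exp(6*I*pi/7)) + 1*(exp(-4*I*pi/7))*conj(exp(-2*I*pi/7)) + 1*(exp(-6*I*pi/7))*conj(exp(4*I*pi/7)) + 1*(exp(6*I*pi/7))*conj(exp(-4*I*pi/7)) + 1*(exp(4*I*pi/7))*conj(exp(2*I*pi/7)) + 1*(exp(2*I*pi/7))*conj(exp(-6*I*pi/7))]
      = (1/7)[(1) + (exp(6*I*pi/7)) + (exp(-2*I*pi/7)) + (exp(4*I*pi/7)) + (exp(-4*I*pi/7)) + (exp(2*I*pi/7)) + (exp(-6*I*pi/7))] = 0/7 = 0
  <chi_1*chi_5, chi_4> = (1/7)[1*(1)*conj(1) + 1*(exp(-2*I*pi/7))*conj(exp(-6*I*pi/7)) + 1*(exp(-4*I*pi/7))*conj(exp(2*I*pi/7)) + 1*(exp(-6*I*pi/7))*conj(exp(-4*I*pi/7)) + 1*(exp(6*I*pi/7))*conj(exp(4*I*pi/7)) + 1*(exp(4*I*pi/7))*conj(exp(-2*I*pi/7)) + 1*(exp(2*I*pi/7))*conj(exp(6*I*pi/7))]
      = (1/7)[(1) + (exp(4*I*pi/7)) + (exp(-6*I*pi/7)) + (exp(-2*I*pi/7)) + (exp(2*I*pi/7)) + (exp(6*I*pi/7)) + (exp(-4*I*pi/7))] = 0/7 = 0
  <chi_1*chi_5, chi_5> = (1/7)[1*(1)*conj(1) + 1*(exp(-2*I*pi/7))*conj(exp(-4*I*pi/7)) + 1*(exp(-4*I*pi/7))*conj(exp(6*I*pi/7)) + 1*(exp(-6*I*pi/7))*conj(exp(2*I*pi/7)) + 1*(exp(6*I*pi/7))*conj(exp(-2*I*pi/7)) + 1*(exp(4*I*pi/7))*conj(exp(-6*I*pi/7)) + 1*(exp(2*I*pi/7))*conj(exp(4*I*pi/7))]
      = (1/7)[(1) + (exp(2*I*pi/7)) + (exp(4*I*pi/7)) + (exp(6*I*pi/7)) + (exp(-6*I*pi/7)) + (exp(-4*I*pi/7)) + (exp(-2*I*pi/7))] = 0/7 = 0
  <chi_1*chi_5, chi_6> = (1/7)[1*(1)*conj(1) + 1*(exp(-2*I*pi/7))*conj(exp(-2*I*pi/7)) + 1*(exp(-4*I*pi/7))*conj(exp(-4*I*pi/7)) + 1*(exp(-6*I*pi/7))*conj(exp(-6*I*pi/7)) + 1*(exp(6*I*pi/7))*conj(exp(6*I*pi/7)) + 1*(exp(4*I*pi/7))*conj(exp(4*I*pi/7)) + 1*(exp(2*I*pi/7))*conj(exp(2*I*pi/7))]
      = (1/7)[(1) + (1) + (1) + (1) + (1) + (1) + (1)] = 7/7 = 1
(Exp terms are combined using exp(i*s)*conj(exp(i*t)) = exp(i*(s-t)), and sums of them are collapsed using the identity that for every m > 1 the m distinct m-th roots of unity sum to 0, e.g. 1 + exp(2*I*pi/3) + exp(-2*I*pi/3) = 0.)
Hence the multiplicities are chi_6: 1. Dimension check: dim(chi_1)*dim(chi_5) = 1*1 = 1 and sum (mult * dim) = 1*1 = 1.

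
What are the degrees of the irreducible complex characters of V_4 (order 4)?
Dimensions: 1, 1, 1, 1

Why: There are 4 irreducibles (= number of conjugacy classes). Their dimensions d_i satisfy sum d_i^2 = |G| = 4: 1 + 1 + 1 + 1 = 4.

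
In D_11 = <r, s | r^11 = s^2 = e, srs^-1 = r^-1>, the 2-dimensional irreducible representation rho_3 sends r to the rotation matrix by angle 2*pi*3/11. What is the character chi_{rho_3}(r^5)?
chi_{rho_3}(r^5) = 2*cos(2*pi*3*5/11) = -2*cos(3*pi/11)

Details: rho_3(r^5) is rotation by angle 2*pi*3*5/11, whose trace is 2*cos(2*pi*3*5/11) = -2*cos(3*pi/11).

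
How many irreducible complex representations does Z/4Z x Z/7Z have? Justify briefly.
28

Working: The number of irreducible complex representations of a finite group equals its number of conjugacy classes. Z/4Z x Z/7Z is abelian of order 28, so every element is its own conjugacy class: 28 classes, so Z/4Z x Z/7Z (order 28) has exactly 28 irreducible complex representations.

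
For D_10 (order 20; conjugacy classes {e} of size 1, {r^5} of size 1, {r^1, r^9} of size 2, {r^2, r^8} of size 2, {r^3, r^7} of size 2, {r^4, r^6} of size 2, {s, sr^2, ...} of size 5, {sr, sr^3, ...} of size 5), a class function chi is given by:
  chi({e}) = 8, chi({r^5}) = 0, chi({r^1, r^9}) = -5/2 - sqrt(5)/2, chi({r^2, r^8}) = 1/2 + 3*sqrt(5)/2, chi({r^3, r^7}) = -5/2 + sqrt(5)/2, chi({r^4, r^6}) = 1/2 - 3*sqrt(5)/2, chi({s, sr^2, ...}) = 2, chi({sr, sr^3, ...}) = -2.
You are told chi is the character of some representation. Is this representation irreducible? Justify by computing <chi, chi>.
Not irreducible (reducible): <chi, chi> = 9 > 1.

Explanation: <chi, chi> = (1/|G|) sum_C |C| * |chi(C)|^2 = (1/20)[1*|8|^2 + 1*|0|^2 + 2*|-5/2 - sqrt(5)/2|^2 + 2*|1/2 + 3*sqrt(5)/2|^2 + 2*|-5/2 + sqrt(5)/2|^2 + 2*|1/2 - 3*sqrt(5)/2|^2 + 5*|2|^2 + 5*|-2|^2]
  = (1/20)[(64) + (0) + (5*sqrt(5) + 15) + (3*sqrt(5) + 23) + (15 - 5*sqrt(5)) + (23 - 3*sqrt(5)) + (20) + (20)] = 180/20 = 9.
A character is irreducible iff <chi, chi> = 1, so this representation is reducible.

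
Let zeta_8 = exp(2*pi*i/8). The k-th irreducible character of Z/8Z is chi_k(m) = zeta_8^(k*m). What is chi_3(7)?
chi_3(7) = zeta_8^21 = exp(-3*I*pi/4)

Why: chi_3(7) = zeta_8^(3*7) = zeta_8^21. Since zeta_8^8 = 1, this equals zeta_8^5 = exp(2*pi*i*5/8) = exp(-3*I*pi/4).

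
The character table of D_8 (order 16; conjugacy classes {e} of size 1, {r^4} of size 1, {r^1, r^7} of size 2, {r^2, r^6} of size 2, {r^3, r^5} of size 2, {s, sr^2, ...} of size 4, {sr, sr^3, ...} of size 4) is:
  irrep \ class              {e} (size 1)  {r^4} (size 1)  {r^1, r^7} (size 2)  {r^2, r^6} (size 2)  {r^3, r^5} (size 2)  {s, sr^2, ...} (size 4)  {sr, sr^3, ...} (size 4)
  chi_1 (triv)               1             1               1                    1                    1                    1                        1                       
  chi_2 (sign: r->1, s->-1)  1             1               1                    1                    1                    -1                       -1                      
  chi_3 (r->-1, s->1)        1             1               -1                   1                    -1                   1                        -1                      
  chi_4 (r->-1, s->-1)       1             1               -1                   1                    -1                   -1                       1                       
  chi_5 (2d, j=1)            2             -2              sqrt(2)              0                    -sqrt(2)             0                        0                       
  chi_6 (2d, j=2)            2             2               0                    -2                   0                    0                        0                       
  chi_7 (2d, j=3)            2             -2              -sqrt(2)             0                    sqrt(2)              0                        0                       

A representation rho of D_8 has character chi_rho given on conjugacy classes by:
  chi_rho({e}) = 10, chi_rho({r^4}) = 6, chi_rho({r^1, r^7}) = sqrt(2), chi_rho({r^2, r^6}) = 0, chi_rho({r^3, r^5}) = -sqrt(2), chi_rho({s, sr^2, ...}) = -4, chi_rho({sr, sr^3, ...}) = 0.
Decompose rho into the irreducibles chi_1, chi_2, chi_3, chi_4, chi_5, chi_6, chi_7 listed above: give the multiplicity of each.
Multiplicities: chi_1: 0, chi_2: 2, chi_3: 0, chi_4: 2, chi_5: 1, chi_6: 2, chi_7: 0.

Use <chi_rho, chi> = (1/|G|) sum_C |C| * chi_rho(C) * conj(chi(C)) with |G| = 16 for each irreducible chi in the table:
  <chi_rho, chi_1> = (1/16)[1*(10)*conj(1) + 1*(6)*conj(1) + 2*(sqrt(2))*conj(1) + 2*(0)*conj(1) + 2*(-sqrt(2))*conj(1) + 4*(-4)*conj(1) + 4*(0)*conj(1)]
      = (1/16)[(10) + (6) + (2*sqrt(2)) + (0) + (-2*sqrt(2)) + (-16) + (0)] = 0/16 = 0
  <chi_rho, chi_2> = (1/16)[1*(10)*conj(1) + 1*(6)*conj(1) + 2*(sqrt(2))*conj(1) + 2*(0)*conj(1) + 2*(-sqrt(2))*conj(1) + 4*(-4)*conj(-1) + 4*(0)*conj(-1)]
      = (1/16)[(10) + (6) + (2*sqrt(2)) + (0) + (-2*sqrt(2)) + (16) + (0)] = 32/16 = 2
  <chi_rho, chi_3> = (1/16)[1*(10)*conj(1) + 1*(6)*conj(1) + 2*(sqrt(2))*conj(-1) + 2*(0)*conj(1) + 2*(-sqrt(2))*conj(-1) + 4*(-4)*conj(1) + 4*(0)*conj(-1)]
      = (1/16)[(10) + (6) + (-2*sqrt(2)) + (0) + (2*sqrt(2)) + (-16) + (0)] = 0/16 = 0
  <chi_rho, chi_4> = (1/16)[1*(10)*conj(1) + 1*(6)*conj(1) + 2*(sqrt(2))*conj(-1) + 2*(0)*conj(1) + 2*(-sqrt(2))*conj(-1) + 4*(-4)*conj(-1) + 4*(0)*conj(1)]
      = (1/16)[(10) + (6) + (-2*sqrt(2)) + (0) + (2*sqrt(2)) + (16) + (0)] = 32/16 = 2
  <chi_rho, chi_5> = (1/16)[1*(10)*conj(2) + 1*(6)*conj(-2) + 2*(sqrt(2))*conj(sqrt(2)) + 2*(0)*conj(0) + 2*(-sqrt(2))*conj(-sqrt(2)) + 4*(-4)*conj(0) + 4*(0)*conj(0)]
      = (1/16)[(20) + (-12) + (4) + (0) + (4) + (0) + (0)] = 16/16 = 1
  <chi_rho, chi_6> = (1/16)[1*(10)*conj(2) + 1*(6)*conj(2) + 2*(sqrt(2))*conj(0) + 2*(0)*conj(-2) + 2*(-sqrt(2))*conj(0) + 4*(-4)*conj(0) + 4*(0)*conj(0)]
      = (1/16)[(20) + (12) + (0) + (0) + (0) + (0) + (0)] = 32/16 = 2
  <chi_rho, chi_7> = (1/16)[1*(10)*conj(2) + 1*(6)*conj(-2) + 2*(sqrt(2))*conj(-sqrt(2)) + 2*(0)*conj(0) + 2*(-sqrt(2))*conj(sqrt(2)) + 4*(-4)*conj(0) + 4*(0)*conj(0)]
      = (1/16)[(20) + (-12) + (-4) + (0) + (-4) + (0) + (0)] = 0/16 = 0
Dimension check: dim(rho) = sum (mult * dim) = 0*1 + 2*1 + 0*1 + 2*1 + 1*2 + 2*2 + 0*2 = 10 = chi_rho(e) = 10.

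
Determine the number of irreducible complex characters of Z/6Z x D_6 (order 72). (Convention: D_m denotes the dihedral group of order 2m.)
36

Argument: The number of irreducible complex representations of a finite group equals its number of conjugacy classes. For a direct product, #classes(G x H) = #classes(G) * #classes(H). Z/6Z has 6 classes (abelian), D_6 has 6 classes, so 6 * 6 = 36, so Z/6Z x D_6 (order 72) has exactly 36 irreducible complex representations.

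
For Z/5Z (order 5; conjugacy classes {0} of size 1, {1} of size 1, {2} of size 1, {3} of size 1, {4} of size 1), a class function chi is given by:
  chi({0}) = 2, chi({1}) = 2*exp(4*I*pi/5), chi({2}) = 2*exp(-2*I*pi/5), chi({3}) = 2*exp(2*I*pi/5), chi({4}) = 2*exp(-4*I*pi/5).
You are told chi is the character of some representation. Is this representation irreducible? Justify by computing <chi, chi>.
Not irreducible (reducible): <chi, chi> = 4 > 1.

Details: <chi, chi> = (1/|G|) sum_C |C| * |chi(C)|^2 = (1/5)[1*|2|^2 + 1*|2*exp(4*I*pi/5)|^2 + 1*|2*exp(-2*I*pi/5)|^2 + 1*|2*exp(2*I*pi/5)|^2 + 1*|2*exp(-4*I*pi/5)|^2]
  = (1/5)[(4) + (4) + (4) + (4) + (4)] = 20/5 = 4.
(Exp terms are combined using exp(i*s)*conj(exp(i*t)) = exp(i*(s-t)), and sums of them are collapsed using the identity that for every m > 1 the m distinct m-th roots of unity sum to 0, e.g. 1 + exp(2*I*pi/3) + exp(-2*I*pi/3) = 0.)
A character is irreducible iff <chi, chi> = 1, so this representation is reducible.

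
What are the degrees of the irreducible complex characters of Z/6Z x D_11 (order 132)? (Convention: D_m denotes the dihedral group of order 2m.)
Dimensions: 1, 1, 1, 1, 1, 1, 1, 1, 1, 1, 1, 1, 2, 2, 2, 2, 2, 2, 2, 2, 2, 2, 2, 2, 2, 2, 2, 2, 2, 2, 2, 2, 2, 2, 2, 2, 2, 2, 2, 2, 2, 2

Why: There are 42 irreducibles (= number of conjugacy classes). Their dimensions d_i satisfy sum d_i^2 = |G| = 132: 1 + 1 + 1 + 1 + 1 + 1 + 1 + 1 + 1 + 1 + 1 + 1 + 4 + 4 + 4 + 4 + 4 + 4 + 4 + 4 + 4 + 4 + 4 + 4 + 4 + 4 + 4 + 4 + 4 + 4 + 4 + 4 + 4 + 4 + 4 + 4 + 4 + 4 + 4 + 4 + 4 + 4 = 132. (For the product with Z/6Z: each of the 6 1-dim characters of Z/6Z tensors with each irrep of D_11, giving 6 copies of each D_11-dimension.)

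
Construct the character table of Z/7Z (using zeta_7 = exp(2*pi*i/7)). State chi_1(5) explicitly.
Character table of Z/7Z (irreps indexed chi_0,...,chi_6 with chi_k(m) = zeta_7^(k*m), zeta_7 = exp(2*pi*i/7)):
  irrep \ class  {0} (size 1)  {1} (size 1)    {2} (size 1)    {3} (size 1)    {4} (size 1)    {5} (size 1)    {6} (size 1)  
  chi_0          1             1               1               1               1               1               1             
  chi_1          1             exp(2*I*pi/7)   exp(4*I*pi/7)   exp(6*I*pi/7)   exp(-6*I*pi/7)  exp(-4*I*pi/7)  exp(-2*I*pi/7)
  chi_2          1             exp(4*I*pi/7)   exp(-6*I*pi/7)  exp(-2*I*pi/7)  exp(2*I*pi/7)   exp(6*I*pi/7)   exp(-4*I*pi/7)
  chi_3          1             exp(6*I*pi/7)   exp(-2*I*pi/7)  exp(4*I*pi/7)   exp(-4*I*pi/7)  exp(2*I*pi/7)   exp(-6*I*pi/7)
  chi_4          1             exp(-6*I*pi/7)  exp(2*I*pi/7)   exp(-4*I*pi/7)  exp(4*I*pi/7)   exp(-2*I*pi/7)  exp(6*I*pi/7) 
  chi_5          1             exp(-4*I*pi/7)  exp(6*I*pi/7)   exp(2*I*pi/7)   exp(-2*I*pi/7)  exp(-6*I*pi/7)  exp(4*I*pi/7) 
  chi_6          1             exp(-2*I*pi/7)  exp(-4*I*pi/7)  exp(-6*I*pi/7)  exp(6*I*pi/7)   exp(4*I*pi/7)   exp(2*I*pi/7) 

Spot check: chi_1(5) = zeta_7^(1*5) = zeta_7^5 = exp(-4*I*pi/7).

Reasoning: Z/7Z is abelian, so all 7 irreducible complex representations are 1-dimensional. They are given by chi_k(m) = zeta_7^(k*m) for k = 0,...,6. Row orthogonality: sum_m chi_k(m) conj(chi_l(m)) = 7 * [k = l].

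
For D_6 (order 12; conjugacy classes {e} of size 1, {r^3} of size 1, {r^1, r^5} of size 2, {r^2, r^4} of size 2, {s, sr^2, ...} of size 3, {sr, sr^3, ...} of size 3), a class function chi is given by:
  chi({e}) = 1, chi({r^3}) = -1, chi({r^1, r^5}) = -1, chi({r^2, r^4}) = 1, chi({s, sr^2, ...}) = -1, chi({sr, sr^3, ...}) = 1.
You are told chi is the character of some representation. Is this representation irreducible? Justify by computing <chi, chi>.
Irreducible: <chi, chi> = 1.

Argument: <chi, chi> = (1/|G|) sum_C |C| * |chi(C)|^2 = (1/12)[1*|1|^2 + 1*|-1|^2 + 2*|-1|^2 + 2*|1|^2 + 3*|-1|^2 + 3*|1|^2]
  = (1/12)[(1) + (1) + (2) + (2) + (3) + (3)] = 12/12 = 1.
A character is irreducible iff <chi, chi> = 1, so this representation is irreducible.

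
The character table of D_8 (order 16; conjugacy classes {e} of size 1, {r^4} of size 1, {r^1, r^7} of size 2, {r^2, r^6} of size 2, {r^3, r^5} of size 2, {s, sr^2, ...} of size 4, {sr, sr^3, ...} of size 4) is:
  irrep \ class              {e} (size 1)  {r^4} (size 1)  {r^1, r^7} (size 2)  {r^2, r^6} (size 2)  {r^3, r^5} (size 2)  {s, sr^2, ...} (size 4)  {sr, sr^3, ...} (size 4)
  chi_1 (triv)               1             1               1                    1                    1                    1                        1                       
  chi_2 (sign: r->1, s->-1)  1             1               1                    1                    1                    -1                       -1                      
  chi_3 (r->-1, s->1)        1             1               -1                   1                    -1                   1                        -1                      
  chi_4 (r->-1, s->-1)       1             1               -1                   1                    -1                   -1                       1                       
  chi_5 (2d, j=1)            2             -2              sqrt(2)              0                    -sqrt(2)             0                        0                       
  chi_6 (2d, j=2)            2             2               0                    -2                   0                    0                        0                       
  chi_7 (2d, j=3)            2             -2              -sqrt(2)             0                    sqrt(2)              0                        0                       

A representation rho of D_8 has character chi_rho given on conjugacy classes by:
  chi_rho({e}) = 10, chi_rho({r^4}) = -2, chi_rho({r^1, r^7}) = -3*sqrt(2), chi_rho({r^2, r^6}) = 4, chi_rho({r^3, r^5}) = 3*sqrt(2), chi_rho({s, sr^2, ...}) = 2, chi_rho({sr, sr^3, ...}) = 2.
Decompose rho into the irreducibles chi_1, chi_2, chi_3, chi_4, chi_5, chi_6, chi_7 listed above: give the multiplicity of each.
Multiplicities: chi_1: 2, chi_2: 0, chi_3: 1, chi_4: 1, chi_5: 0, chi_6: 0, chi_7: 3.

Reasoning: Use <chi_rho, chi> = (1/|G|) sum_C |C| * chi_rho(C) * conj(chi(C)) with |G| = 16 for each irreducible chi in the table:
  <chi_rho, chi_1> = (1/16)[1*(10)*conj(1) + 1*(-2)*conj(1) + 2*(-3*sqrt(2))*conj(1) + 2*(4)*conj(1) + 2*(3*sqrt(2))*conj(1) + 4*(2)*conj(1) + 4*(2)*conj(1)]
      = (1/16)[(10) + (-2) + (-6*sqrt(2)) + (8) + (6*sqrt(2)) + (8) + (8)] = 32/16 = 2
  <chi_rho, chi_2> = (1/16)[1*(10)*conj(1) + 1*(-2)*conj(1) + 2*(-3*sqrt(2))*conj(1) + 2*(4)*conj(1) + 2*(3*sqrt(2))*conj(1) + 4*(2)*conj(-1) + 4*(2)*conj(-1)]
      = (1/16)[(10) + (-2) + (-6*sqrt(2)) + (8) + (6*sqrt(2)) + (-8) + (-8)] = 0/16 = 0
  <chi_rho, chi_3> = (1/16)[1*(10)*conj(1) + 1*(-2)*conj(1) + 2*(-3*sqrt(2))*conj(-1) + 2*(4)*conj(1) + 2*(3*sqrt(2))*conj(-1) + 4*(2)*conj(1) + 4*(2)*conj(-1)]
      = (1/16)[(10) + (-2) + (6*sqrt(2)) + (8) + (-6*sqrt(2)) + (8) + (-8)] = 16/16 = 1
  <chi_rho, chi_4> = (1/16)[1*(10)*conj(1) + 1*(-2)*conj(1) + 2*(-3*sqrt(2))*conj(-1) + 2*(4)*conj(1) + 2*(3*sqrt(2))*conj(-1) + 4*(2)*conj(-1) + 4*(2)*conj(1)]
      = (1/16)[(10) + (-2) + (6*sqrt(2)) + (8) + (-6*sqrt(2)) + (-8) + (8)] = 16/16 = 1
  <chi_rho, chi_5> = (1/16)[1*(10)*conj(2) + 1*(-2)*conj(-2) + 2*(-3*sqrt(2))*conj(sqrt(2)) + 2*(4)*conj(0) + 2*(3*sqrt(2))*conj(-sqrt(2)) + 4*(2)*conj(0) + 4*(2)*conj(0)]
      = (1/16)[(20) + (4) + (-12) + (0) + (-12) + (0) + (0)] = 0/16 = 0
  <chi_rho, chi_6> = (1/16)[1*(10)*conj(2) + 1*(-2)*conj(2) + 2*(-3*sqrt(2))*conj(0) + 2*(4)*conj(-2) + 2*(3*sqrt(2))*conj(0) + 4*(2)*conj(0) + 4*(2)*conj(0)]
      = (1/16)[(20) + (-4) + (0) + (-16) + (0) + (0) + (0)] = 0/16 = 0
  <chi_rho, chi_7> = (1/16)[1*(10)*conj(2) + 1*(-2)*conj(-2) + 2*(-3*sqrt(2))*conj(-sqrt(2)) + 2*(4)*conj(0) + 2*(3*sqrt(2))*conj(sqrt(2)) + 4*(2)*conj(0) + 4*(2)*conj(0)]
      = (1/16)[(20) + (4) + (12) + (0) + (12) + (0) + (0)] = 48/16 = 3
Dimension check: dim(rho) = sum (mult * dim) = 2*1 + 0*1 + 1*1 + 1*1 + 0*2 + 0*2 + 3*2 = 10 = chi_rho(e) = 10.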